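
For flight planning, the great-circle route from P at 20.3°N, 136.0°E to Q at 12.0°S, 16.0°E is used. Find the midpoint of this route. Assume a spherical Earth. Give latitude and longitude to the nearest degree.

≈ 8°N, 74°E

Write both endpoints as unit vectors p₁, p₂ with components (cos φ cos λ, cos φ sin λ, sin φ).
The central angle between the endpoints is δ = arccos(p₁·p₂) ≈ 2.130 rad (122.1°).
Interpolate at f = 1/2 with slerp weights a = sin((1−f)δ)/sin δ ≈ 1.032, b = sin(fδ)/sin δ ≈ 1.032.
p = a·p₁ + b·p₂ ≈ (0.274, 0.951, 0.144); φ = arcsin(p_z) ≈ 8.25°, λ = atan2(p_y, p_x) ≈ 73.92°.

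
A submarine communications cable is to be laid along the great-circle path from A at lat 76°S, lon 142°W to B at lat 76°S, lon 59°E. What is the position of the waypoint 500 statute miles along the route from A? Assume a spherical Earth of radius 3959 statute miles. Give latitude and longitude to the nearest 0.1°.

Write both endpoints as unit vectors p₁, p₂ with components (cos φ cos λ, cos φ sin λ, sin φ).
The central angle between the endpoints is δ = arccos(p₁·p₂) ≈ 0.480 rad (27.5°). The total great-circle distance is δ·R ≈ 0.480 × 3959 ≈ 1902 mi, so the target fraction is f = 500/1902 ≈ 0.263.
Interpolate at f ≈ 0.263 with slerp weights a = sin((1−f)δ)/sin δ ≈ 0.750, b = sin(fδ)/sin δ ≈ 0.273.
p = a·p₁ + b·p₂ ≈ (-0.109, -0.055, -0.992); φ = arcsin(p_z) ≈ -82.98°, λ = atan2(p_y, p_x) ≈ -153.15°.

≈ lat 83.0°S, lon 153.1°W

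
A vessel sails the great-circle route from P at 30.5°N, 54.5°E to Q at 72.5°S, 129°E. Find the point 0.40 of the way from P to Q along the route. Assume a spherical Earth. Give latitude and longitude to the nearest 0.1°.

≈ 13.4°S, 68.1°E

Convert each endpoint to a unit vector on the sphere (x = cos φ cos λ, y = cos φ sin λ, z = sin φ).
The central angle between the endpoints is δ = arccos(p₁·p₂) ≈ 1.999 rad (114.5°).
Interpolate at f = 0.40 with slerp weights a = sin((1−f)δ)/sin δ ≈ 1.024, b = sin(fδ)/sin δ ≈ 0.788.
p = a·p₁ + b·p₂ ≈ (0.363, 0.902, -0.232); φ = arcsin(p_z) ≈ -13.40°, λ = atan2(p_y, p_x) ≈ 68.07°.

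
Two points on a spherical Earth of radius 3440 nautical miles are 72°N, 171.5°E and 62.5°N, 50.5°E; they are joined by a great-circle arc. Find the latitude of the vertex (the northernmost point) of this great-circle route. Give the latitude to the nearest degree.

The great circle lies in the plane with unit normal n̂ = (p₁ × p₂)/|p₁ × p₂|.
Here n̂_z ≈ -0.192; the vertex latitude is φ_max = arccos|n̂_z| ≈ 78.9°.

≈ 79°N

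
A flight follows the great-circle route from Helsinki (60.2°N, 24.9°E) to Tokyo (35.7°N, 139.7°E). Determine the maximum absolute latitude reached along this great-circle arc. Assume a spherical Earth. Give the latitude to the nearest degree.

≈ 67°N

The great circle lies in the plane with unit normal n̂ = (p₁ × p₂)/|p₁ × p₂|.
Here n̂_z ≈ +0.389; the vertex latitude is φ_max = arccos|n̂_z| ≈ 67.1°.
Check via Clairaut: cos φ_max = |cos φ₁| · sin C = cos(60.2°)·sin(51.5°) ≈ 0.389, again giving ≈ 67.1°.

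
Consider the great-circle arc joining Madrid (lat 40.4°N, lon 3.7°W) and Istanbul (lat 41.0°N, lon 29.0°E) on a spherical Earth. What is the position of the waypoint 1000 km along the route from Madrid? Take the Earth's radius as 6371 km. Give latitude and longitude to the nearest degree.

Write both endpoints as unit vectors p₁, p₂ with components (cos φ cos λ, cos φ sin λ, sin φ).
The central angle between the endpoints is δ = arccos(p₁·p₂) ≈ 0.430 rad (24.7°). The total great-circle distance is δ·R ≈ 0.430 × 6371 ≈ 2741 km, so the target fraction is f = 1000/2741 ≈ 0.365.
Interpolate at f ≈ 0.365 with slerp weights a = sin((1−f)δ)/sin δ ≈ 0.647, b = sin(fδ)/sin δ ≈ 0.375.
p = a·p₁ + b·p₂ ≈ (0.739, 0.105, 0.665); φ = arcsin(p_z) ≈ 41.70°, λ = atan2(p_y, p_x) ≈ 8.11°.

≈ lat 42°N, lon 8°E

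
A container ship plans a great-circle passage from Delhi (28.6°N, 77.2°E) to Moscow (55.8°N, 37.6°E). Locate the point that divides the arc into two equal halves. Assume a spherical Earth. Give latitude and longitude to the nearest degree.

≈ 44°N, 62°E

The haversine formula gives a central angle δ ≈ 0.682 rad (39.1°) between the endpoints.
Interpolate at f = 1/2 with slerp weights a = sin((1−f)δ)/sin δ ≈ 0.531, b = sin(fδ)/sin δ ≈ 0.531.
p = a·p₁ + b·p₂ ≈ (0.339, 0.636, 0.693); φ = arcsin(p_z) ≈ 43.85°, λ = atan2(p_y, p_x) ≈ 61.92°.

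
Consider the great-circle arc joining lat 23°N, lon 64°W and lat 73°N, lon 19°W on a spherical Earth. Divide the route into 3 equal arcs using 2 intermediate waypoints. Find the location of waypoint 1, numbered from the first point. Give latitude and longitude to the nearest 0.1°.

≈ lat 40.8°N, lon 58.0°W

Write both endpoints as unit vectors p₁, p₂ with components (cos φ cos λ, cos φ sin λ, sin φ).
The central angle between the endpoints is δ = arccos(p₁·p₂) ≈ 0.972 rad (55.7°).
Interpolate at f = 1/3 with slerp weights a = sin((1−f)δ)/sin δ ≈ 0.731, b = sin(fδ)/sin δ ≈ 0.385.
p = a·p₁ + b·p₂ ≈ (0.401, -0.641, 0.654); φ = arcsin(p_z) ≈ 40.85°, λ = atan2(p_y, p_x) ≈ -57.95°.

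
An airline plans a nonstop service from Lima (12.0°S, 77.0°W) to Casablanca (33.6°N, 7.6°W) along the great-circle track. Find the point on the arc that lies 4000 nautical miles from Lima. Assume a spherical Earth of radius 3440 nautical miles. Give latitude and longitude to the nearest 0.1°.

The haversine formula gives a central angle δ ≈ 1.398 rad (80.1°) between the endpoints. The total great-circle distance is δ·R ≈ 1.398 × 3440 ≈ 4810 nmi, so the target fraction is f = 4000/4810 ≈ 0.832.
Interpolate at f ≈ 0.832 with slerp weights a = sin((1−f)δ)/sin δ ≈ 0.237, b = sin(fδ)/sin δ ≈ 0.932.
p = a·p₁ + b·p₂ ≈ (0.821, -0.328, 0.466); φ = arcsin(p_z) ≈ 27.80°, λ = atan2(p_y, p_x) ≈ -21.79°.

≈ 27.8°N, 21.8°W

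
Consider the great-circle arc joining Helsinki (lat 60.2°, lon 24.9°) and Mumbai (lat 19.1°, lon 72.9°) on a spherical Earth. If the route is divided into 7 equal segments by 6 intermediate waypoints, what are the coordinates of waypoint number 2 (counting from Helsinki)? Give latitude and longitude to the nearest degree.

Convert each endpoint to a unit vector on the sphere (x = cos φ cos λ, y = cos φ sin λ, z = sin φ).
The central angle between the endpoints is δ = arccos(p₁·p₂) ≈ 0.930 rad (53.3°).
Interpolate at f = 2/7 with slerp weights a = sin((1−f)δ)/sin δ ≈ 0.769, b = sin(fδ)/sin δ ≈ 0.328.
p = a·p₁ + b·p₂ ≈ (0.438, 0.457, 0.774); φ = arcsin(p_z) ≈ 50.76°, λ = atan2(p_y, p_x) ≈ 46.22°.

≈ lat 51°, lon 46°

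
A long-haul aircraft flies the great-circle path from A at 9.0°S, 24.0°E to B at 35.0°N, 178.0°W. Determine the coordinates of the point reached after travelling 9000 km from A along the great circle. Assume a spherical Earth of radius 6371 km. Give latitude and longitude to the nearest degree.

From cos δ = sin φ₁ sin φ₂ + cos φ₁ cos φ₂ cos Δλ, the central angle is δ ≈ 2.568 rad (147.1°). The total great-circle distance is δ·R ≈ 2.568 × 6371 ≈ 16360 km, so the target fraction is f = 9000/16360 ≈ 0.550.
Interpolate at f ≈ 0.550 with slerp weights a = sin((1−f)δ)/sin δ ≈ 1.686, b = sin(fδ)/sin δ ≈ 1.819.
p = a·p₁ + b·p₂ ≈ (0.031, 0.625, 0.780); φ = arcsin(p_z) ≈ 51.25°, λ = atan2(p_y, p_x) ≈ 87.12°.

≈ 51°N, 87°E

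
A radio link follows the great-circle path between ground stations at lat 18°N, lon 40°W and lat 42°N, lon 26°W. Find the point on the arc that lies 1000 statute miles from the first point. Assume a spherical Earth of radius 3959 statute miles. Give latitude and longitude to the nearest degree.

From cos δ = sin φ₁ sin φ₂ + cos φ₁ cos φ₂ cos Δλ, the central angle is δ ≈ 0.468 rad (26.8°). The total great-circle distance is δ·R ≈ 0.468 × 3959 ≈ 1852 mi, so the target fraction is f = 1000/1852 ≈ 0.540.
Interpolate at f ≈ 0.540 with slerp weights a = sin((1−f)δ)/sin δ ≈ 0.474, b = sin(fδ)/sin δ ≈ 0.554.
p = a·p₁ + b·p₂ ≈ (0.715, -0.470, 0.517); φ = arcsin(p_z) ≈ 31.14°, λ = atan2(p_y, p_x) ≈ -33.31°.

≈ lat 31°N, lon 33°W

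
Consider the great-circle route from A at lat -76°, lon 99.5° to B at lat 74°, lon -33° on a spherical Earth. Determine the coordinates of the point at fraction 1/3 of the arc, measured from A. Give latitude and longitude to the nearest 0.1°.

≈ lat -29.6°, lon 32.1°

Write both endpoints as unit vectors p₁, p₂ with components (cos φ cos λ, cos φ sin λ, sin φ).
The central angle between the endpoints is δ = arccos(p₁·p₂) ≈ 2.930 rad (167.9°).
Interpolate at f = 1/3 with slerp weights a = sin((1−f)δ)/sin δ ≈ 4.423, b = sin(fδ)/sin δ ≈ 3.951.
p = a·p₁ + b·p₂ ≈ (0.737, 0.462, -0.494); φ = arcsin(p_z) ≈ -29.57°, λ = atan2(p_y, p_x) ≈ 32.10°.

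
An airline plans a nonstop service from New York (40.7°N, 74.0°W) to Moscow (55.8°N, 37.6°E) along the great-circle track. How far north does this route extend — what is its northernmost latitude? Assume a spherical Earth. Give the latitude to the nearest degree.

The great circle lies in the plane with unit normal n̂ = (p₁ × p₂)/|p₁ × p₂|.
Here n̂_z ≈ +0.429; the vertex latitude is φ_max = arccos|n̂_z| ≈ 64.6°.
Check via Clairaut: cos φ_max = |cos φ₁| · sin C = cos(40.7°)·sin(34.4°) ≈ 0.429, again giving ≈ 64.6°.

≈ 65°N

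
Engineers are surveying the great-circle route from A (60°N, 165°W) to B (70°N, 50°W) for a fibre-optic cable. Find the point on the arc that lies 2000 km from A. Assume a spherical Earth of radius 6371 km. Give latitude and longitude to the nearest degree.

Convert each endpoint to a unit vector on the sphere (x = cos φ cos λ, y = cos φ sin λ, z = sin φ).
The central angle between the endpoints is δ = arccos(p₁·p₂) ≈ 0.735 rad (42.1°). The total great-circle distance is δ·R ≈ 0.735 × 6371 ≈ 4686 km, so the target fraction is f = 2000/4686 ≈ 0.427.
Interpolate at f ≈ 0.427 with slerp weights a = sin((1−f)δ)/sin δ ≈ 0.610, b = sin(fδ)/sin δ ≈ 0.460.
p = a·p₁ + b·p₂ ≈ (-0.193, -0.200, 0.961); φ = arcsin(p_z) ≈ 73.87°, λ = atan2(p_y, p_x) ≈ -134.10°.

≈ (74°N, 134°W)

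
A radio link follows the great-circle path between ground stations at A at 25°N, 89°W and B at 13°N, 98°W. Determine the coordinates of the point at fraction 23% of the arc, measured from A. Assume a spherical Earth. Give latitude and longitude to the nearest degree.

≈ 22°N, 91°W

Write both endpoints as unit vectors p₁, p₂ with components (cos φ cos λ, cos φ sin λ, sin φ).
The central angle between the endpoints is δ = arccos(p₁·p₂) ≈ 0.257 rad (14.7°).
Interpolate at f = 0.23 with slerp weights a = sin((1−f)δ)/sin δ ≈ 0.773, b = sin(fδ)/sin δ ≈ 0.232.
p = a·p₁ + b·p₂ ≈ (-0.019, -0.925, 0.379); φ = arcsin(p_z) ≈ 22.28°, λ = atan2(p_y, p_x) ≈ -91.19°.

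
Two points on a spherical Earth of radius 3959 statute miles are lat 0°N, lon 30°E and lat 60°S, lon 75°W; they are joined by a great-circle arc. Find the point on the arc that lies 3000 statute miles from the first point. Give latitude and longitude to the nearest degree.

≈ lat 37°S, lon 5°E

Write both endpoints as unit vectors p₁, p₂ with components (cos φ cos λ, cos φ sin λ, sin φ).
The central angle between the endpoints is δ = arccos(p₁·p₂) ≈ 1.701 rad (97.4°). The total great-circle distance is δ·R ≈ 1.701 × 3959 ≈ 6733 mi, so the target fraction is f = 3000/6733 ≈ 0.446.
Interpolate at f ≈ 0.446 with slerp weights a = sin((1−f)δ)/sin δ ≈ 0.816, b = sin(fδ)/sin δ ≈ 0.693.
p = a·p₁ + b·p₂ ≈ (0.796, 0.073, -0.600); φ = arcsin(p_z) ≈ -36.89°, λ = atan2(p_y, p_x) ≈ 5.26°.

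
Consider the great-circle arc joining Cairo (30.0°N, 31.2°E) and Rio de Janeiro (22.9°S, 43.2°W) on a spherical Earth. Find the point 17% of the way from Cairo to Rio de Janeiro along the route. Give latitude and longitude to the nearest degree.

≈ 22°N, 17°E

From cos δ = sin φ₁ sin φ₂ + cos φ₁ cos φ₂ cos Δλ, the central angle is δ ≈ 1.551 rad (88.9°).
Interpolate at f = 0.17 with slerp weights a = sin((1−f)δ)/sin δ ≈ 0.960, b = sin(fδ)/sin δ ≈ 0.261.
p = a·p₁ + b·p₂ ≈ (0.886, 0.266, 0.379); φ = arcsin(p_z) ≈ 22.25°, λ = atan2(p_y, p_x) ≈ 16.73°.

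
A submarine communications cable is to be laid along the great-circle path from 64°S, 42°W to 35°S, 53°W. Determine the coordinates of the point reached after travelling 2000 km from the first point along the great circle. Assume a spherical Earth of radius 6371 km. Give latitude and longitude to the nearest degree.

≈ 47°S, 50°W

The haversine formula gives a central angle δ ≈ 0.520 rad (29.8°) between the endpoints. The total great-circle distance is δ·R ≈ 0.520 × 6371 ≈ 3310 km, so the target fraction is f = 2000/3310 ≈ 0.604.
Interpolate at f ≈ 0.604 with slerp weights a = sin((1−f)δ)/sin δ ≈ 0.411, b = sin(fδ)/sin δ ≈ 0.622.
p = a·p₁ + b·p₂ ≈ (0.441, -0.527, -0.726); φ = arcsin(p_z) ≈ -46.58°, λ = atan2(p_y, p_x) ≈ -50.13°.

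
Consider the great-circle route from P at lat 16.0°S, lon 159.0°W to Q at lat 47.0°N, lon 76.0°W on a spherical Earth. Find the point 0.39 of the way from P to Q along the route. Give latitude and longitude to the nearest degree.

≈ lat 12°N, lon 134°W

Convert each endpoint to a unit vector on the sphere (x = cos φ cos λ, y = cos φ sin λ, z = sin φ).
The central angle between the endpoints is δ = arccos(p₁·p₂) ≈ 1.693 rad (97.0°).
Interpolate at f = 0.39 with slerp weights a = sin((1−f)δ)/sin δ ≈ 0.865, b = sin(fδ)/sin δ ≈ 0.618.
p = a·p₁ + b·p₂ ≈ (-0.674, -0.707, 0.213); φ = arcsin(p_z) ≈ 12.32°, λ = atan2(p_y, p_x) ≈ -133.65°.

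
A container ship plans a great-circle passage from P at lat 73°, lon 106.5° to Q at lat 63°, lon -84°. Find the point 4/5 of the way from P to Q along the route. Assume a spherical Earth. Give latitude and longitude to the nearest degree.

≈ lat 72°, lon -86°

From cos δ = sin φ₁ sin φ₂ + cos φ₁ cos φ₂ cos Δλ, the central angle is δ ≈ 0.765 rad (43.8°).
Interpolate at f = 4/5 with slerp weights a = sin((1−f)δ)/sin δ ≈ 0.220, b = sin(fδ)/sin δ ≈ 0.830.
p = a·p₁ + b·p₂ ≈ (0.021, -0.313, 0.950); φ = arcsin(p_z) ≈ 71.73°, λ = atan2(p_y, p_x) ≈ -86.14°.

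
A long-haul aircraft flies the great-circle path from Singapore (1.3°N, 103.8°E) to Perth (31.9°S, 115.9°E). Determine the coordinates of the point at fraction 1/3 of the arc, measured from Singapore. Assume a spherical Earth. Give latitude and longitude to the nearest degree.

≈ 10°S, 107°E

The haversine formula gives a central angle δ ≈ 0.613 rad (35.1°) between the endpoints.
Interpolate at f = 1/3 with slerp weights a = sin((1−f)δ)/sin δ ≈ 0.691, b = sin(fδ)/sin δ ≈ 0.353.
p = a·p₁ + b·p₂ ≈ (-0.296, 0.940, -0.171); φ = arcsin(p_z) ≈ -9.83°, λ = atan2(p_y, p_x) ≈ 107.45°.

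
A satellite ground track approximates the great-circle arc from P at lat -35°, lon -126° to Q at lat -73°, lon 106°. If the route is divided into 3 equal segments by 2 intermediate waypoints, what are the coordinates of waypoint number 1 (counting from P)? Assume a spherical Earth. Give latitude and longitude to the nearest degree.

The haversine formula gives a central angle δ ≈ 1.158 rad (66.4°) between the endpoints.
Interpolate at f = 1/3 with slerp weights a = sin((1−f)δ)/sin δ ≈ 0.762, b = sin(fδ)/sin δ ≈ 0.411.
p = a·p₁ + b·p₂ ≈ (-0.400, -0.389, -0.830); φ = arcsin(p_z) ≈ -56.09°, λ = atan2(p_y, p_x) ≈ -135.77°.

≈ lat -56°, lon -136°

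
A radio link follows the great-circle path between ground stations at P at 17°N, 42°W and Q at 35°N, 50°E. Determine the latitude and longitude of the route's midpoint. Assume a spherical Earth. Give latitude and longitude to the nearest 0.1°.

From cos δ = sin φ₁ sin φ₂ + cos φ₁ cos φ₂ cos Δλ, the central angle is δ ≈ 1.430 rad (81.9°).
Interpolate at f = 1/2 with slerp weights a = sin((1−f)δ)/sin δ ≈ 0.662, b = sin(fδ)/sin δ ≈ 0.662.
p = a·p₁ + b·p₂ ≈ (0.819, -0.008, 0.573); φ = arcsin(p_z) ≈ 34.99°, λ = atan2(p_y, p_x) ≈ -0.57°.

≈ 35.0°N, 0.6°W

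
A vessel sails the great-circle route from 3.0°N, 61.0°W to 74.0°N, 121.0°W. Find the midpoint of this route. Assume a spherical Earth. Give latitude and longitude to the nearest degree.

≈ 41°N, 73°W

From cos δ = sin φ₁ sin φ₂ + cos φ₁ cos φ₂ cos Δλ, the central angle is δ ≈ 1.382 rad (79.2°).
Interpolate at f = 1/2 with slerp weights a = sin((1−f)δ)/sin δ ≈ 0.649, b = sin(fδ)/sin δ ≈ 0.649.
p = a·p₁ + b·p₂ ≈ (0.222, -0.720, 0.658); φ = arcsin(p_z) ≈ 41.12°, λ = atan2(p_y, p_x) ≈ -72.86°.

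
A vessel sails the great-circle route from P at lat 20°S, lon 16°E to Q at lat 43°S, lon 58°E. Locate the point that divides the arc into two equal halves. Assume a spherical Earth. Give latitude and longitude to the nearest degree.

≈ lat 33°S, lon 34°E

Convert each endpoint to a unit vector on the sphere (x = cos φ cos λ, y = cos φ sin λ, z = sin φ).
The central angle between the endpoints is δ = arccos(p₁·p₂) ≈ 0.732 rad (41.9°).
Interpolate at f = 1/2 with slerp weights a = sin((1−f)δ)/sin δ ≈ 0.535, b = sin(fδ)/sin δ ≈ 0.535.
p = a·p₁ + b·p₂ ≈ (0.691, 0.471, -0.548); φ = arcsin(p_z) ≈ -33.25°, λ = atan2(p_y, p_x) ≈ 34.26°.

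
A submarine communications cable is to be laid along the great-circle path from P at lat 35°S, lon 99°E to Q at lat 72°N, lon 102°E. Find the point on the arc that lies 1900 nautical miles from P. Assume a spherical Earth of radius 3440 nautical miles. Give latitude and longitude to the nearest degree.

≈ lat 3°S, lon 100°E

From cos δ = sin φ₁ sin φ₂ + cos φ₁ cos φ₂ cos Δλ, the central angle is δ ≈ 1.868 rad (107.0°). The total great-circle distance is δ·R ≈ 1.868 × 3440 ≈ 6425 nmi, so the target fraction is f = 1900/6425 ≈ 0.296.
Interpolate at f ≈ 0.296 with slerp weights a = sin((1−f)δ)/sin δ ≈ 1.012, b = sin(fδ)/sin δ ≈ 0.549.
p = a·p₁ + b·p₂ ≈ (-0.165, 0.985, -0.059); φ = arcsin(p_z) ≈ -3.36°, λ = atan2(p_y, p_x) ≈ 99.51°.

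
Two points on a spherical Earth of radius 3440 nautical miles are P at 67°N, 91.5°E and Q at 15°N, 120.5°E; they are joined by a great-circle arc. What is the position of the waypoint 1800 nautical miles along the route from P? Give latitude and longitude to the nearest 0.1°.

≈ 39.6°N, 113.1°E

Convert each endpoint to a unit vector on the sphere (x = cos φ cos λ, y = cos φ sin λ, z = sin φ).
The central angle between the endpoints is δ = arccos(p₁·p₂) ≈ 0.966 rad (55.4°). The total great-circle distance is δ·R ≈ 0.966 × 3440 ≈ 3324 nmi, so the target fraction is f = 1800/3324 ≈ 0.541.
Interpolate at f ≈ 0.541 with slerp weights a = sin((1−f)δ)/sin δ ≈ 0.521, b = sin(fδ)/sin δ ≈ 0.607.
p = a·p₁ + b·p₂ ≈ (-0.303, 0.709, 0.637); φ = arcsin(p_z) ≈ 39.55°, λ = atan2(p_y, p_x) ≈ 113.15°.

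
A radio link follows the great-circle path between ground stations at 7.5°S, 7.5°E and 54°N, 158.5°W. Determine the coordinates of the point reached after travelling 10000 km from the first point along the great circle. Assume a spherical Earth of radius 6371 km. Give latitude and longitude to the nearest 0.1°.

≈ 76.6°N, 48.5°W

Write both endpoints as unit vectors p₁, p₂ with components (cos φ cos λ, cos φ sin λ, sin φ).
The central angle between the endpoints is δ = arccos(p₁·p₂) ≈ 2.306 rad (132.1°). The total great-circle distance is δ·R ≈ 2.306 × 6371 ≈ 14694 km, so the target fraction is f = 10000/14694 ≈ 0.681.
Interpolate at f ≈ 0.681 with slerp weights a = sin((1−f)δ)/sin δ ≈ 0.906, b = sin(fδ)/sin δ ≈ 1.349.
p = a·p₁ + b·p₂ ≈ (0.153, -0.173, 0.973); φ = arcsin(p_z) ≈ 76.63°, λ = atan2(p_y, p_x) ≈ -48.52°.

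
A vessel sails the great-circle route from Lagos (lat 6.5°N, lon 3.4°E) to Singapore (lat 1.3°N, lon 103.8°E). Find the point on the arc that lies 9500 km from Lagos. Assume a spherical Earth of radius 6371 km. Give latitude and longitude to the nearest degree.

Write both endpoints as unit vectors p₁, p₂ with components (cos φ cos λ, cos φ sin λ, sin φ).
The central angle between the endpoints is δ = arccos(p₁·p₂) ≈ 1.748 rad (100.2°). The total great-circle distance is δ·R ≈ 1.748 × 6371 ≈ 11140 km, so the target fraction is f = 9500/11140 ≈ 0.853.
Interpolate at f ≈ 0.853 with slerp weights a = sin((1−f)δ)/sin δ ≈ 0.259, b = sin(fδ)/sin δ ≈ 1.013.
p = a·p₁ + b·p₂ ≈ (0.015, 0.999, 0.052); φ = arcsin(p_z) ≈ 3.00°, λ = atan2(p_y, p_x) ≈ 89.14°.

≈ lat 3°N, lon 89°E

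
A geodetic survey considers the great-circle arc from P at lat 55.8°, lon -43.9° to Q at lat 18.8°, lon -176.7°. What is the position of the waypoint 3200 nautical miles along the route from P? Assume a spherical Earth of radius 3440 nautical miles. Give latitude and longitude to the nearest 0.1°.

≈ lat 54.8°, lon -147.9°

From cos δ = sin φ₁ sin φ₂ + cos φ₁ cos φ₂ cos Δλ, the central angle is δ ≈ 1.666 rad (95.5°). The total great-circle distance is δ·R ≈ 1.666 × 3440 ≈ 5731 nmi, so the target fraction is f = 3200/5731 ≈ 0.558.
Interpolate at f ≈ 0.558 with slerp weights a = sin((1−f)δ)/sin δ ≈ 0.674, b = sin(fδ)/sin δ ≈ 0.805.
p = a·p₁ + b·p₂ ≈ (-0.488, -0.307, 0.817); φ = arcsin(p_z) ≈ 54.80°, λ = atan2(p_y, p_x) ≈ -147.86°.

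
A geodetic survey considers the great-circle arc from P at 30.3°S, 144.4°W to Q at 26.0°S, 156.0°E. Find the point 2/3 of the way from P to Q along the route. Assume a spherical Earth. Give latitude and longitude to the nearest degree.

From cos δ = sin φ₁ sin φ₂ + cos φ₁ cos φ₂ cos Δλ, the central angle is δ ≈ 0.910 rad (52.1°).
Interpolate at f = 2/3 with slerp weights a = sin((1−f)δ)/sin δ ≈ 0.378, b = sin(fδ)/sin δ ≈ 0.722.
p = a·p₁ + b·p₂ ≈ (-0.859, 0.074, -0.507); φ = arcsin(p_z) ≈ -30.49°, λ = atan2(p_y, p_x) ≈ 175.08°.

≈ 30°S, 175°E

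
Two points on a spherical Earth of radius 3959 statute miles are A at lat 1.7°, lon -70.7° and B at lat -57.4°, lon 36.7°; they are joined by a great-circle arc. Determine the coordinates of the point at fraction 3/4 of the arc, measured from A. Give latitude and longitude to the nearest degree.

≈ lat -55°, lon -9°

From cos δ = sin φ₁ sin φ₂ + cos φ₁ cos φ₂ cos Δλ, the central angle is δ ≈ 1.758 rad (100.7°).
Interpolate at f = 3/4 with slerp weights a = sin((1−f)δ)/sin δ ≈ 0.433, b = sin(fδ)/sin δ ≈ 0.986.
p = a·p₁ + b·p₂ ≈ (0.569, -0.091, -0.817); φ = arcsin(p_z) ≈ -54.83°, λ = atan2(p_y, p_x) ≈ -9.11°.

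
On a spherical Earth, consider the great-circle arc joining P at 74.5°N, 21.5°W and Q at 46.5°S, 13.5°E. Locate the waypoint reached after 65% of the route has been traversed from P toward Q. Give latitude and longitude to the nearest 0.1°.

≈ 3.8°S, 6.3°E

Write both endpoints as unit vectors p₁, p₂ with components (cos φ cos λ, cos φ sin λ, sin φ).
The central angle between the endpoints is δ = arccos(p₁·p₂) ≈ 2.151 rad (123.3°).
Interpolate at f = 0.65 with slerp weights a = sin((1−f)δ)/sin δ ≈ 0.818, b = sin(fδ)/sin δ ≈ 1.178.
p = a·p₁ + b·p₂ ≈ (0.992, 0.109, -0.067); φ = arcsin(p_z) ≈ -3.82°, λ = atan2(p_y, p_x) ≈ 6.28°.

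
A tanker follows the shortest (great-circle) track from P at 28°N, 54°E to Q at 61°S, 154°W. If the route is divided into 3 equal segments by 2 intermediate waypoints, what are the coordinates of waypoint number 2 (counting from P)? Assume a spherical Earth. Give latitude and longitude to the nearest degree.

≈ 59°S, 100°E

Write both endpoints as unit vectors p₁, p₂ with components (cos φ cos λ, cos φ sin λ, sin φ).
The central angle between the endpoints is δ = arccos(p₁·p₂) ≈ 2.479 rad (142.1°).
Interpolate at f = 2/3 with slerp weights a = sin((1−f)δ)/sin δ ≈ 1.196, b = sin(fδ)/sin δ ≈ 1.621.
p = a·p₁ + b·p₂ ≈ (-0.085, 0.510, -0.856); φ = arcsin(p_z) ≈ -58.87°, λ = atan2(p_y, p_x) ≈ 99.51°.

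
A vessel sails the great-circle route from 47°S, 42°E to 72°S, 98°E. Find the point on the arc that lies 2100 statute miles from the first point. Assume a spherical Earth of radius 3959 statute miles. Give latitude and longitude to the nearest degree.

Convert each endpoint to a unit vector on the sphere (x = cos φ cos λ, y = cos φ sin λ, z = sin φ).
The central angle between the endpoints is δ = arccos(p₁·p₂) ≈ 0.621 rad (35.6°). The total great-circle distance is δ·R ≈ 0.621 × 3959 ≈ 2458 mi, so the target fraction is f = 2100/2458 ≈ 0.854.
Interpolate at f ≈ 0.854 with slerp weights a = sin((1−f)δ)/sin δ ≈ 0.155, b = sin(fδ)/sin δ ≈ 0.870.
p = a·p₁ + b·p₂ ≈ (0.041, 0.337, -0.941); φ = arcsin(p_z) ≈ -70.16°, λ = atan2(p_y, p_x) ≈ 83.02°.

≈ 70°S, 83°E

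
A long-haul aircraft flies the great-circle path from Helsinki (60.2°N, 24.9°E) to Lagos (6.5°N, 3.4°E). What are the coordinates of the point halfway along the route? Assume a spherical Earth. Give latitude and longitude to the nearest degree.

Write both endpoints as unit vectors p₁, p₂ with components (cos φ cos λ, cos φ sin λ, sin φ).
The central angle between the endpoints is δ = arccos(p₁·p₂) ≈ 0.979 rad (56.1°).
Interpolate at f = 1/2 with slerp weights a = sin((1−f)δ)/sin δ ≈ 0.567, b = sin(fδ)/sin δ ≈ 0.567.
p = a·p₁ + b·p₂ ≈ (0.817, 0.152, 0.556); φ = arcsin(p_z) ≈ 33.76°, λ = atan2(p_y, p_x) ≈ 10.53°.

≈ 34°N, 11°E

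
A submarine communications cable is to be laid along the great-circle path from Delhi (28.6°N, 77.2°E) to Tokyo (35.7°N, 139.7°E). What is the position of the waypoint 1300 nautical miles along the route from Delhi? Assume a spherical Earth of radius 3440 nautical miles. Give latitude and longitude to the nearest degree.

≈ (36°N, 101°E)

Convert each endpoint to a unit vector on the sphere (x = cos φ cos λ, y = cos φ sin λ, z = sin φ).
The central angle between the endpoints is δ = arccos(p₁·p₂) ≈ 0.917 rad (52.5°). The total great-circle distance is δ·R ≈ 0.917 × 3440 ≈ 3153 nmi, so the target fraction is f = 1300/3153 ≈ 0.412.
Interpolate at f ≈ 0.412 with slerp weights a = sin((1−f)δ)/sin δ ≈ 0.646, b = sin(fδ)/sin δ ≈ 0.465.
p = a·p₁ + b·p₂ ≈ (-0.162, 0.798, 0.581); φ = arcsin(p_z) ≈ 35.51°, λ = atan2(p_y, p_x) ≈ 101.50°.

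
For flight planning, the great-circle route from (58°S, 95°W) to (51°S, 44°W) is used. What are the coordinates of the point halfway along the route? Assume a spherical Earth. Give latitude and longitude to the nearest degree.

Convert each endpoint to a unit vector on the sphere (x = cos φ cos λ, y = cos φ sin λ, z = sin φ).
The central angle between the endpoints is δ = arccos(p₁·p₂) ≈ 0.518 rad (29.7°).
Interpolate at f = 1/2 with slerp weights a = sin((1−f)δ)/sin δ ≈ 0.517, b = sin(fδ)/sin δ ≈ 0.517.
p = a·p₁ + b·p₂ ≈ (0.210, -0.499, -0.841); φ = arcsin(p_z) ≈ -57.20°, λ = atan2(p_y, p_x) ≈ -67.16°.

≈ (57°S, 67°W)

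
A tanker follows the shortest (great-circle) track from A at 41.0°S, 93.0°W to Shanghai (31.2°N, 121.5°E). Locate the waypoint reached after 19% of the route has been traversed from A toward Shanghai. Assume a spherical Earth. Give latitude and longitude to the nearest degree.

≈ 39°S, 131°W

From cos δ = sin φ₁ sin φ₂ + cos φ₁ cos φ₂ cos Δλ, the central angle is δ ≈ 2.630 rad (150.7°).
Interpolate at f = 0.19 with slerp weights a = sin((1−f)δ)/sin δ ≈ 1.731, b = sin(fδ)/sin δ ≈ 0.978.
p = a·p₁ + b·p₂ ≈ (-0.506, -0.591, -0.629); φ = arcsin(p_z) ≈ -38.95°, λ = atan2(p_y, p_x) ≈ -130.55°.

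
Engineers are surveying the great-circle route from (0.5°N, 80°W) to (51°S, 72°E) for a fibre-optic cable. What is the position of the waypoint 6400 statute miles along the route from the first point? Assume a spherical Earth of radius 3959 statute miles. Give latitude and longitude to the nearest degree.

Convert each endpoint to a unit vector on the sphere (x = cos φ cos λ, y = cos φ sin λ, z = sin φ).
The central angle between the endpoints is δ = arccos(p₁·p₂) ≈ 2.168 rad (124.2°). The total great-circle distance is δ·R ≈ 2.168 × 3959 ≈ 8584 mi, so the target fraction is f = 6400/8584 ≈ 0.746.
Interpolate at f ≈ 0.746 with slerp weights a = sin((1−f)δ)/sin δ ≈ 0.634, b = sin(fδ)/sin δ ≈ 1.208.
p = a·p₁ + b·p₂ ≈ (0.345, 0.099, -0.933); φ = arcsin(p_z) ≈ -68.97°, λ = atan2(p_y, p_x) ≈ 16.02°.

≈ (69°S, 16°E)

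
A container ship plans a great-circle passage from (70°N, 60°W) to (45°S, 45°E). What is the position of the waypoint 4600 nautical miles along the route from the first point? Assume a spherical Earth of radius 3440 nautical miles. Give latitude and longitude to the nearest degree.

Convert each endpoint to a unit vector on the sphere (x = cos φ cos λ, y = cos φ sin λ, z = sin φ).
The central angle between the endpoints is δ = arccos(p₁·p₂) ≈ 2.385 rad (136.6°). The total great-circle distance is δ·R ≈ 2.385 × 3440 ≈ 8204 nmi, so the target fraction is f = 4600/8204 ≈ 0.561.
Interpolate at f ≈ 0.561 with slerp weights a = sin((1−f)δ)/sin δ ≈ 1.262, b = sin(fδ)/sin δ ≈ 1.417.
p = a·p₁ + b·p₂ ≈ (0.924, 0.335, 0.184); φ = arcsin(p_z) ≈ 10.58°, λ = atan2(p_y, p_x) ≈ 19.91°.

≈ (11°N, 20°E)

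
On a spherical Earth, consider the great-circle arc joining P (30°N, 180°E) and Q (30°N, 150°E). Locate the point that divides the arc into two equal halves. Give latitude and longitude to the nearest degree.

≈ (31°N, 165°E)

Write both endpoints as unit vectors p₁, p₂ with components (cos φ cos λ, cos φ sin λ, sin φ).
The central angle between the endpoints is δ = arccos(p₁·p₂) ≈ 0.452 rad (25.9°).
Interpolate at f = 1/2 with slerp weights a = sin((1−f)δ)/sin δ ≈ 0.513, b = sin(fδ)/sin δ ≈ 0.513.
p = a·p₁ + b·p₂ ≈ (-0.829, 0.222, 0.513); φ = arcsin(p_z) ≈ 30.87°, λ = atan2(p_y, p_x) ≈ 165.00°.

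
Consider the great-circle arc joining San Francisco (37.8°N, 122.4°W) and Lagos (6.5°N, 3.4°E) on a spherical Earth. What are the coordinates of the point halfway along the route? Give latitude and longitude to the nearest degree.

≈ 41°N, 47°W

Convert each endpoint to a unit vector on the sphere (x = cos φ cos λ, y = cos φ sin λ, z = sin φ).
The central angle between the endpoints is δ = arccos(p₁·p₂) ≈ 1.971 rad (112.9°).
Interpolate at f = 1/2 with slerp weights a = sin((1−f)δ)/sin δ ≈ 0.905, b = sin(fδ)/sin δ ≈ 0.905.
p = a·p₁ + b·p₂ ≈ (0.515, -0.551, 0.657); φ = arcsin(p_z) ≈ 41.10°, λ = atan2(p_y, p_x) ≈ -46.94°.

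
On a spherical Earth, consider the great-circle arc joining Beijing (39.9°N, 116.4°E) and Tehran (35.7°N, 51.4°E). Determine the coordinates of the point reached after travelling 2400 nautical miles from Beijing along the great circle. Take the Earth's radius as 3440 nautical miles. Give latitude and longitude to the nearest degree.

Write both endpoints as unit vectors p₁, p₂ with components (cos φ cos λ, cos φ sin λ, sin φ).
The central angle between the endpoints is δ = arccos(p₁·p₂) ≈ 0.879 rad (50.4°). The total great-circle distance is δ·R ≈ 0.879 × 3440 ≈ 3025 nmi, so the target fraction is f = 2400/3025 ≈ 0.793.
Interpolate at f ≈ 0.793 with slerp weights a = sin((1−f)δ)/sin δ ≈ 0.235, b = sin(fδ)/sin δ ≈ 0.834.
p = a·p₁ + b·p₂ ≈ (0.342, 0.690, 0.637); φ = arcsin(p_z) ≈ 39.58°, λ = atan2(p_y, p_x) ≈ 63.62°.

≈ 40°N, 64°E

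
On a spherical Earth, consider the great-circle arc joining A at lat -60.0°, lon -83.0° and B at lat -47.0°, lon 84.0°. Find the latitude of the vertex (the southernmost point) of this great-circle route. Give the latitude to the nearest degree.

The great circle lies in the plane with unit normal n̂ = (p₁ × p₂)/|p₁ × p₂|.
Here n̂_z ≈ +0.080; the vertex latitude is φ_max = arccos|n̂_z| ≈ 85.4°.
Check via Clairaut: cos φ_max = |cos φ₁| · sin C = cos(60.0°)·sin(170.7°) ≈ 0.080, again giving ≈ 85.4°.

≈ -85°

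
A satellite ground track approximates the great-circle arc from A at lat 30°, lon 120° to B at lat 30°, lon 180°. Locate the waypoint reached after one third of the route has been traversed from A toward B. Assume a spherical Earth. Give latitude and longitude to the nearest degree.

≈ lat 33°, lon 140°

Write both endpoints as unit vectors p₁, p₂ with components (cos φ cos λ, cos φ sin λ, sin φ).
The central angle between the endpoints is δ = arccos(p₁·p₂) ≈ 0.896 rad (51.3°).
Interpolate at f = 1/3 with slerp weights a = sin((1−f)δ)/sin δ ≈ 0.720, b = sin(fδ)/sin δ ≈ 0.377.
p = a·p₁ + b·p₂ ≈ (-0.638, 0.540, 0.549); φ = arcsin(p_z) ≈ 33.27°, λ = atan2(p_y, p_x) ≈ 139.75°.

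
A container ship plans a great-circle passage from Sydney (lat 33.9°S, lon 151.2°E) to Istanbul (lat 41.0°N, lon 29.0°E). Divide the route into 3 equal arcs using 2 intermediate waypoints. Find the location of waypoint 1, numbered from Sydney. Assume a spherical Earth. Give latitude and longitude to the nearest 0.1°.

≈ lat 7.7°S, lon 111.7°E

Write both endpoints as unit vectors p₁, p₂ with components (cos φ cos λ, cos φ sin λ, sin φ).
The central angle between the endpoints is δ = arccos(p₁·p₂) ≈ 2.346 rad (134.4°).
Interpolate at f = 1/3 with slerp weights a = sin((1−f)δ)/sin δ ≈ 1.400, b = sin(fδ)/sin δ ≈ 0.986.
p = a·p₁ + b·p₂ ≈ (-0.367, 0.921, -0.134); φ = arcsin(p_z) ≈ -7.68°, λ = atan2(p_y, p_x) ≈ 111.74°.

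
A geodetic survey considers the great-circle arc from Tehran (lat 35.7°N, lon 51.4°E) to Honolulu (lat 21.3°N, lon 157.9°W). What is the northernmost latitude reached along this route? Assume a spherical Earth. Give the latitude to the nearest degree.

≈ 66°N

The great circle lies in the plane with unit normal n̂ = (p₁ × p₂)/|p₁ × p₂|.
Here n̂_z ≈ +0.414; the vertex latitude is φ_max = arccos|n̂_z| ≈ 65.5°.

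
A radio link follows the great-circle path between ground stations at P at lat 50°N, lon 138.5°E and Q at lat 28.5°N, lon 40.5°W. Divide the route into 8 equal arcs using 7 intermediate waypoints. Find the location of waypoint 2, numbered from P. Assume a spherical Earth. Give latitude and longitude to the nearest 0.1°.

Write both endpoints as unit vectors p₁, p₂ with components (cos φ cos λ, cos φ sin λ, sin φ).
The central angle between the endpoints is δ = arccos(p₁·p₂) ≈ 1.771 rad (101.5°).
Interpolate at f = 2/8 with slerp weights a = sin((1−f)δ)/sin δ ≈ 0.991, b = sin(fδ)/sin δ ≈ 0.437.
p = a·p₁ + b·p₂ ≈ (-0.185, 0.172, 0.968); φ = arcsin(p_z) ≈ 75.37°, λ = atan2(p_y, p_x) ≈ 136.98°.

≈ lat 75.4°N, lon 137.0°E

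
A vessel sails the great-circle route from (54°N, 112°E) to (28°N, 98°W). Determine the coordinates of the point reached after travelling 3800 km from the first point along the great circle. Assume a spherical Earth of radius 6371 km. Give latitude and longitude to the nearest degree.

Write both endpoints as unit vectors p₁, p₂ with components (cos φ cos λ, cos φ sin λ, sin φ).
The central angle between the endpoints is δ = arccos(p₁·p₂) ≈ 1.640 rad (94.0°). The total great-circle distance is δ·R ≈ 1.640 × 6371 ≈ 10452 km, so the target fraction is f = 3800/10452 ≈ 0.364.
Interpolate at f ≈ 0.364 with slerp weights a = sin((1−f)δ)/sin δ ≈ 0.867, b = sin(fδ)/sin δ ≈ 0.563.
p = a·p₁ + b·p₂ ≈ (-0.260, -0.020, 0.965); φ = arcsin(p_z) ≈ 74.88°, λ = atan2(p_y, p_x) ≈ -175.58°.

≈ (75°N, 176°W)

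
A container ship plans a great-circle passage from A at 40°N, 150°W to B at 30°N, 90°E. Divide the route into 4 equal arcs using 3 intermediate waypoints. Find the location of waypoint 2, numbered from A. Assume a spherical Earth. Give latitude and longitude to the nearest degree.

≈ 54°N, 144°E

Write both endpoints as unit vectors p₁, p₂ with components (cos φ cos λ, cos φ sin λ, sin φ).
The central angle between the endpoints is δ = arccos(p₁·p₂) ≈ 1.581 rad (90.6°).
Interpolate at f = 2/4 with slerp weights a = sin((1−f)δ)/sin δ ≈ 0.711, b = sin(fδ)/sin δ ≈ 0.711.
p = a·p₁ + b·p₂ ≈ (-0.472, 0.343, 0.812); φ = arcsin(p_z) ≈ 54.32°, λ = atan2(p_y, p_x) ≈ 143.94°.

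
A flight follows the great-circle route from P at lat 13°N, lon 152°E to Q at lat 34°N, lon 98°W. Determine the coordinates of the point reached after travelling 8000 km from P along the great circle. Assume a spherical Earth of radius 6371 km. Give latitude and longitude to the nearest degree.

≈ lat 40°N, lon 131°W

Write both endpoints as unit vectors p₁, p₂ with components (cos φ cos λ, cos φ sin λ, sin φ).
The central angle between the endpoints is δ = arccos(p₁·p₂) ≈ 1.722 rad (98.7°). The total great-circle distance is δ·R ≈ 1.722 × 6371 ≈ 10970 km, so the target fraction is f = 8000/10970 ≈ 0.729.
Interpolate at f ≈ 0.729 with slerp weights a = sin((1−f)δ)/sin δ ≈ 0.455, b = sin(fδ)/sin δ ≈ 0.962.
p = a·p₁ + b·p₂ ≈ (-0.502, -0.582, 0.640); φ = arcsin(p_z) ≈ 39.80°, λ = atan2(p_y, p_x) ≈ -130.81°.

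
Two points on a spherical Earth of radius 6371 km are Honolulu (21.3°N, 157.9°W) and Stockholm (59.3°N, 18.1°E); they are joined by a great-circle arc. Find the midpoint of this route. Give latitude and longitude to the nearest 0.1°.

Write both endpoints as unit vectors p₁, p₂ with components (cos φ cos λ, cos φ sin λ, sin φ).
The central angle between the endpoints is δ = arccos(p₁·p₂) ≈ 1.734 rad (99.3°).
Interpolate at f = 1/2 with slerp weights a = sin((1−f)δ)/sin δ ≈ 0.773, b = sin(fδ)/sin δ ≈ 0.773.
p = a·p₁ + b·p₂ ≈ (-0.292, -0.148, 0.945); φ = arcsin(p_z) ≈ 70.89°, λ = atan2(p_y, p_x) ≈ -153.08°.

≈ 70.9°N, 153.1°W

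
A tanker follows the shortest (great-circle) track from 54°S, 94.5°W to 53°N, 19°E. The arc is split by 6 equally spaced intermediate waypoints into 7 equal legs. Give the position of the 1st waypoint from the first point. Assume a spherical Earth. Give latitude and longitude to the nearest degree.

From cos δ = sin φ₁ sin φ₂ + cos φ₁ cos φ₂ cos Δλ, the central angle is δ ≈ 2.477 rad (141.9°).
Interpolate at f = 1/7 with slerp weights a = sin((1−f)δ)/sin δ ≈ 1.380, b = sin(fδ)/sin δ ≈ 0.562.
p = a·p₁ + b·p₂ ≈ (0.256, -0.699, -0.668); φ = arcsin(p_z) ≈ -41.91°, λ = atan2(p_y, p_x) ≈ -69.87°.

≈ 42°S, 70°W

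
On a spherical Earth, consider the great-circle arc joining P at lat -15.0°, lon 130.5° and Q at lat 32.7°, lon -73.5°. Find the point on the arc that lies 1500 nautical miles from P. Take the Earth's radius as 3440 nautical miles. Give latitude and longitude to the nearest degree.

≈ lat 3°, lon 148°

The haversine formula gives a central angle δ ≈ 2.652 rad (151.9°) between the endpoints. The total great-circle distance is δ·R ≈ 2.652 × 3440 ≈ 9122 nmi, so the target fraction is f = 1500/9122 ≈ 0.164.
Interpolate at f ≈ 0.164 with slerp weights a = sin((1−f)δ)/sin δ ≈ 1.698, b = sin(fδ)/sin δ ≈ 0.898.
p = a·p₁ + b·p₂ ≈ (-0.851, 0.523, 0.045); φ = arcsin(p_z) ≈ 2.60°, λ = atan2(p_y, p_x) ≈ 148.41°.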